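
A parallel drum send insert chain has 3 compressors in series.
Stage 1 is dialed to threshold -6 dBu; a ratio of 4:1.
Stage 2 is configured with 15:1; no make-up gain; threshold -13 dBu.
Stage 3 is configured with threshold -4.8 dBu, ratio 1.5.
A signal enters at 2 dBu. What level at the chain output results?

Stage 1: overshoot 8 dB → 8/4 = 2 dB → -4 dBu.
Stage 2: 9 dB above -13 dBu, reduced 15:1 to 0.6 dB above → -12.4 dBu.
Stage 3: -12.4 dBu is at or below the -4.8 dBu threshold — no compression; output -12.4 dBu.

-12.4 dBu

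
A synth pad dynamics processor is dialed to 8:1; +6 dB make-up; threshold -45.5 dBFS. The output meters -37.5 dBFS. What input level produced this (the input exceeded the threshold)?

Stripping the +6 dB make-up gives -43.5 dBFS at the gain stage.
The compressed level sits -43.5 − (-45.5) = 2 dB over threshold.
Undo the ratio: input overshoot = 2 × 8 = 16 dB, giving input = -29.5 dBFS.

-29.5 dBFS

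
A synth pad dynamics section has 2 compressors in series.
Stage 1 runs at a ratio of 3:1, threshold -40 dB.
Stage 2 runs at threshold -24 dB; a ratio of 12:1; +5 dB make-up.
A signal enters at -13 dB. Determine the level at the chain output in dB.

Stage 1: 27 dB above -40 dB, reduced 3:1 to 9 dB above → -31 dB.
Stage 2: -31 dB is at or below the -24 dB threshold — no compression; make-up brings it to -26 dB.

-26 dB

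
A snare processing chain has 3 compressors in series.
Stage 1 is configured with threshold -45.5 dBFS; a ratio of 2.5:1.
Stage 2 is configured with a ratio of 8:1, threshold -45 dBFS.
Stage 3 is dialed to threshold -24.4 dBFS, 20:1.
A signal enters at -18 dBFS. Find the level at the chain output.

Stage 1: -18 dBFS is 27.5 dB over -45.5 dBFS; at 2.5:1 that becomes 11 dB over, giving -34.5 dBFS.
Stage 2: 10.5 dB above -45 dBFS, reduced 8:1 to 1.3125 dB above → -43.6875 dBFS.
Stage 3: -43.6875 dBFS is at or below the -24.4 dBFS threshold — no compression; output -43.6875 dBFS.

-43.6875 dBFS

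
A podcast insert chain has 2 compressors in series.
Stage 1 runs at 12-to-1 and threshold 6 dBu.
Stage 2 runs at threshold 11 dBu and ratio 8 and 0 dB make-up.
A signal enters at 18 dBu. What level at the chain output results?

Stage 1: 12 dB above 6 dBu, reduced 12:1 to 1 dB above → 7 dBu.
Stage 2: below threshold (7 ≤ 11); passes unchanged; output 7 dBu.

7 dBu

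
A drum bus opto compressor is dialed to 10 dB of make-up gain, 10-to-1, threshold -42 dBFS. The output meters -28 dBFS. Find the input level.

-2 dBFS

Stripping the +10 dB make-up gives -38 dBFS at the gain stage.
Post-compression overshoot = -38 − (-42) = 4 dB.
Before 10:1 compression the overshoot was 4 × 10 = 40 dB, so input = -42 + 40 = -2 dBFS.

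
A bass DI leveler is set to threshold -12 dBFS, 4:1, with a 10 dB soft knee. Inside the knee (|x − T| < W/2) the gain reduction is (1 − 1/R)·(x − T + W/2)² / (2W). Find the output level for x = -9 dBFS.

-11.4 dBFS

x − T + W/2 = -9 − (-12) + 5 = 8.
GR = (1 − 1/4) × 8² / 20 = 0.75 × 64 / 20 = 2.4 dB.
Output = -9 − 2.4 = -11.4 dBFS.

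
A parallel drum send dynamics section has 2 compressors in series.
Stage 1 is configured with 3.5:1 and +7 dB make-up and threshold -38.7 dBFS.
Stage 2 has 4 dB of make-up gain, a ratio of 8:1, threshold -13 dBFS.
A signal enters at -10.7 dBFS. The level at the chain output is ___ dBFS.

-19.7 dBFS

Stage 1: 28 dB above -38.7 dBFS, reduced 3.5:1 to 8 dB above → -30.7 dBFS; +7 dB make-up → -23.7 dBFS.
Stage 2: below threshold (-23.7 ≤ -13); passes unchanged; make-up brings it to -19.7 dBFS.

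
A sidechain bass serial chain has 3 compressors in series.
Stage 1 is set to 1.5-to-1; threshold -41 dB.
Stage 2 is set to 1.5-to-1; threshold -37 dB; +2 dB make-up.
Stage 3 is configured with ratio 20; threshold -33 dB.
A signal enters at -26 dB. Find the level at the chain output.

Stage 1: 15 dB above -41 dB, reduced 1.5:1 to 10 dB above → -31 dB.
Stage 2: -31 dB is 6 dB over -37 dB; at 1.5:1 that becomes 4 dB over, giving -33 dB; +2 dB make-up → -31 dB.
Stage 3: overshoot 2 dB → 2/20 = 0.1 dB → -32.9 dB.

-32.9 dB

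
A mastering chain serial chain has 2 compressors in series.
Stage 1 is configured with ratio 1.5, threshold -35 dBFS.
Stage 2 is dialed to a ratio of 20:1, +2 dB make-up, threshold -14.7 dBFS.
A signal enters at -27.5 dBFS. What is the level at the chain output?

-28 dBFS

Stage 1: overshoot 7.5 dB → 7.5/1.5 = 5 dB → -30 dBFS.
Stage 2: below threshold (-30 ≤ -14.7); passes unchanged; make-up brings it to -28 dBFS.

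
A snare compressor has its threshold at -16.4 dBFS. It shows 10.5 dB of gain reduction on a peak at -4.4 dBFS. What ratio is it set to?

8:1

Input overshoot = -4.4 − (-16.4) = 12 dB.
Output overshoot = 12 − 10.5 = 1.5 dB.
Ratio = input overshoot / output overshoot = 12 / 1.5 = 8.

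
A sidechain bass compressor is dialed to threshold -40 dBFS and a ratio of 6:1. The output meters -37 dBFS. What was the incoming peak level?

-22 dBFS

The compressed level sits -37 − (-40) = 3 dB over threshold.
Undo the ratio: input overshoot = 3 × 6 = 18 dB, giving input = -22 dBFS.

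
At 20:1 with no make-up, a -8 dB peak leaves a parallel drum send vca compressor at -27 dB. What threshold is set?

-28 dB

Gain reduction = -8 − (-27) = 19 dB; output overshoot = GR / (R − 1) = 19 / 19 = 1 dB.
Threshold = output − output overshoot = -27 − 1 = -28 dB.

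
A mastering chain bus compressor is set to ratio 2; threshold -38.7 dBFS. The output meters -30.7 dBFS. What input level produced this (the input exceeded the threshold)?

Post-compression overshoot = -30.7 − (-38.7) = 8 dB.
Undo the ratio: input overshoot = 8 × 2 = 16 dB, giving input = -22.7 dBFS.

-22.7 dBFS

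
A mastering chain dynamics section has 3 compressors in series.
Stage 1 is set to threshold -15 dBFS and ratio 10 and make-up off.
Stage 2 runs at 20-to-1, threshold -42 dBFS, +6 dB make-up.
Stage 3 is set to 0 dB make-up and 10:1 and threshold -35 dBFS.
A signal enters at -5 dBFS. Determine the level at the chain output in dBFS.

Stage 1: 10 dB above -15 dBFS, reduced 10:1 to 1 dB above → -14 dBFS.
Stage 2: overshoot 28 dB → 28/20 = 1.4 dB → -40.6 dBFS; +6 dB make-up → -34.6 dBFS.
Stage 3: 0.4 dB above -35 dBFS, reduced 10:1 to 0.04 dB above → -34.96 dBFS.

-34.96 dBFS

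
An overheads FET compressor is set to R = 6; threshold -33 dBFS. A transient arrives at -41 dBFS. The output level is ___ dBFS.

-41 dBFS is 8 dB below the -33 dBFS threshold, so no gain reduction is applied.
Output = input = -41 dBFS.

-41 dBFS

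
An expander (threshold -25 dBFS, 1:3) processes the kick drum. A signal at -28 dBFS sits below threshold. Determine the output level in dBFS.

-34 dBFS

Below threshold, a 1:3 expander applies gain = (3−1)×(T − x) of attenuation.
(3−1) × 3 = 6 dB, so output = -28 − 6 = -34 dBFS.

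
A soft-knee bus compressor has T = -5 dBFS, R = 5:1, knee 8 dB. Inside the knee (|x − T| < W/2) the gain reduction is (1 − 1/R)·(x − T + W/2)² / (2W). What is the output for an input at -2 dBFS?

x − T + W/2 = -2 − (-5) + 4 = 7.
GR = (1 − 1/5) × 7² / 16 = 0.8 × 49 / 16 = 2.45 dB.
Output = -2 − 2.45 = -4.45 dBFS.

-4.45 dBFS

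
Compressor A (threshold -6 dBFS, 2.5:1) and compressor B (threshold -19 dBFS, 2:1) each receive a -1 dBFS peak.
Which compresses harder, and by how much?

B, by 6 dB

A: GR = 5 − 5/2.5 = 3 dB.
B: GR = 18 − 18/2 = 9 dB.
B reduces 6 dB more.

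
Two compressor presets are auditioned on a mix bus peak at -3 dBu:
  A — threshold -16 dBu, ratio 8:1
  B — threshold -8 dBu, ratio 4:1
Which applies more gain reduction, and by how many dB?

A: GR = 13 − 13/8 = 11.375 dB.
B: GR = 5 − 5/4 = 3.75 dB.
A applies 7.625 dB more gain reduction.

A, by 7.625 dB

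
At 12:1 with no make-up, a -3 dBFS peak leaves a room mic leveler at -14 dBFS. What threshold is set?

Let T be the threshold. Output overshoot = (input overshoot)/R, so -14 − T = (-3 − T)/12.
12·(-14 − T) = -3 − T → 11·T = -168 − (-3) = -165.
T = -165/11 = -15 dBFS.

-15 dBFS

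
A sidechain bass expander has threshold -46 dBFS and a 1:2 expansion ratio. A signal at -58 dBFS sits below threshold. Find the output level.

Undershoot = (-46) − (-58) = 12 dB.
At 1:2, that expands to 24 dB under threshold.
Output = -46 − 24 = -70 dBFS.

-70 dBFS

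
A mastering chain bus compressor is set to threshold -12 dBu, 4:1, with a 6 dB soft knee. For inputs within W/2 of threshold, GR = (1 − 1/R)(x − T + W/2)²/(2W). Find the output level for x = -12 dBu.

x − T + W/2 = -12 − (-12) + 3 = 3.
GR = (1 − 1/4) × 3² / 12 = 0.75 × 9 / 12 = 0.5625 dB.
Output = -12 − 0.5625 = -12.5625 dBu.

-12.5625 dBu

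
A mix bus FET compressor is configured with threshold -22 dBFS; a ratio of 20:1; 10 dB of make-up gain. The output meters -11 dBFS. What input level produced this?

Before make-up, the level was -11 − 10 = -21 dBFS.
That's 1 dB above the -22 dBFS threshold.
Undo the ratio: input overshoot = 1 × 20 = 20 dB, giving input = -2 dBFS.

-2 dBFS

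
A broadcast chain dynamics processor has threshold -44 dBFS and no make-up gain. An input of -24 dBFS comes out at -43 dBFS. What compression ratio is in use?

20:1

Input overshoot = -24 − (-44) = 20 dB; output overshoot = -43 − (-44) = 1 dB.
Ratio = 20 / 1 = 20.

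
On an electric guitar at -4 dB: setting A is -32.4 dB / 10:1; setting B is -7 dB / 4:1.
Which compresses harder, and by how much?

A: 28.4 dB over, compressed to 2.84 dB over, so 25.56 dB of GR.
B: 3 dB over, compressed to 0.75 dB over, so 2.25 dB of GR.
A applies 23.31 dB more gain reduction.

A, by 23.31 dB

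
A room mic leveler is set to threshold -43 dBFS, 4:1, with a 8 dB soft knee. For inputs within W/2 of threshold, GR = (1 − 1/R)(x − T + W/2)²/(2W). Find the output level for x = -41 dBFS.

x − T + W/2 = -41 − (-43) + 4 = 6.
GR = (1 − 1/4) × 6² / 16 = 0.75 × 36 / 16 = 1.6875 dB.
Output = -41 − 1.6875 = -42.6875 dBFS.

-42.6875 dBFS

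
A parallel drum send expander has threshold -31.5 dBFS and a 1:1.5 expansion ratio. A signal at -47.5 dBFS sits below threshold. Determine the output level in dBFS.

-55.5 dBFS

The input is 16 dB below the -31.5 dBFS threshold.
A 1:1.5 expander multiplies undershoot by 1.5: 16 × 1.5 = 24 dB below threshold.
Output = -31.5 − 24 = -55.5 dBFS.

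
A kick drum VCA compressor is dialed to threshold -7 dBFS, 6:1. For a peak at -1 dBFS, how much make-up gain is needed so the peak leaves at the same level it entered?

5 dB

The peak compresses to -7 + 6/6 = -6 dBFS.
To reach -1 dBFS requires -1 − (-6) = 5 dB of make-up.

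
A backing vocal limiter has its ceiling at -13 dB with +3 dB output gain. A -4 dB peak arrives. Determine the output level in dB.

The limiter clamps the peak to its -13 dB ceiling.
Output gain then adds 3 dB: -13 + 3 = -10 dB.

-10 dB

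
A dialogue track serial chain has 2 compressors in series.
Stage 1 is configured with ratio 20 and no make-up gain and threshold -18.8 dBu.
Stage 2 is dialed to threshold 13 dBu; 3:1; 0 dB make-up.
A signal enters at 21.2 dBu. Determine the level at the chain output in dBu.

Stage 1: 40 dB above -18.8 dBu, reduced 20:1 to 2 dB above → -16.8 dBu.
Stage 2: -16.8 dBu is at or below the 13 dBu threshold — no compression; output -16.8 dBu.

-16.8 dBu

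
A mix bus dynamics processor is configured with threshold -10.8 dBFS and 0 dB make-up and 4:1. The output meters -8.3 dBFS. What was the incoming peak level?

-0.8 dBFS

That's 2.5 dB above the -10.8 dBFS threshold.
Input overshoot = R × output overshoot = 10 dB → input = -10.8 + 10 = -0.8 dBFS.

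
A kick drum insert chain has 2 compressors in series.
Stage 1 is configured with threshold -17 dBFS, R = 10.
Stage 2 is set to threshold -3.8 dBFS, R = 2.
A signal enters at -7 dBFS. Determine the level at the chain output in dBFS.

-16 dBFS

Stage 1: 10 dB above -17 dBFS, reduced 10:1 to 1 dB above → -16 dBFS.
Stage 2: -16 dBFS is at or below the -3.8 dBFS threshold — no compression; output -16 dBFS.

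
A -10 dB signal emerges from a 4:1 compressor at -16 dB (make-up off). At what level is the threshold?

Gain reduction = -10 − (-16) = 6 dB; output overshoot = GR / (R − 1) = 6 / 3 = 2 dB.
Threshold = output − output overshoot = -16 − 2 = -18 dB.

-18 dB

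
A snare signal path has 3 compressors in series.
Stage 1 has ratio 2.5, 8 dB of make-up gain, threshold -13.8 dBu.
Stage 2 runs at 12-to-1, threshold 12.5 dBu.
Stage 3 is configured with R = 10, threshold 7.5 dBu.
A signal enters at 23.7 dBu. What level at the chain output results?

7.67 dBu

Stage 1: 37.5 dB above -13.8 dBu, reduced 2.5:1 to 15 dB above → 1.2 dBu; +8 dB make-up → 9.2 dBu.
Stage 2: below threshold (9.2 ≤ 12.5); passes unchanged; output 9.2 dBu.
Stage 3: 1.7 dB above 7.5 dBu, reduced 10:1 to 0.17 dB above → 7.67 dBu.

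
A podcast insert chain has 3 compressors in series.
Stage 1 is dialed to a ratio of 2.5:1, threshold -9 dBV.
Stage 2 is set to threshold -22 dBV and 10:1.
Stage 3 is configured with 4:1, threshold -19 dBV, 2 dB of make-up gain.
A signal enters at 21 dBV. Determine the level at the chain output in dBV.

Stage 1: overshoot 30 dB → 30/2.5 = 12 dB → 3 dBV.
Stage 2: overshoot 25 dB → 25/10 = 2.5 dB → -19.5 dBV.
Stage 3: below threshold (-19.5 ≤ -19); passes unchanged; make-up brings it to -17.5 dBV.

-17.5 dBV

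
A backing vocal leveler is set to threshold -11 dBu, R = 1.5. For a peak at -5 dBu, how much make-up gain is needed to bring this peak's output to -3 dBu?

4 dB

Without make-up, output = threshold + overshoot/1.5 = -11 + 4 = -7 dBu.
Gap to target: 4 dB.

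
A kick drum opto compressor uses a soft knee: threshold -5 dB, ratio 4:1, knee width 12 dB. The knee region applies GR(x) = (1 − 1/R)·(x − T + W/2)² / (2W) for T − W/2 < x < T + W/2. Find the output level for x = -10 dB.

-10.03125 dB

x − T + W/2 = -10 − (-5) + 6 = 1.
GR = (1 − 1/4) × 1² / 24 = 0.75 × 1 / 24 = 0.03125 dB.
Output = -10 − 0.03125 = -10.03125 dB.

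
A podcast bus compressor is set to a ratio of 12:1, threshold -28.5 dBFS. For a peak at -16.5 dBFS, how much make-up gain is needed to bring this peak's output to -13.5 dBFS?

Without make-up, output = threshold + overshoot/12 = -28.5 + 1 = -27.5 dBFS.
Gap to target: 14 dB.

14 dB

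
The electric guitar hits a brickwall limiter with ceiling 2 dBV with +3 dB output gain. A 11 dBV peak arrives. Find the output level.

At ∞:1, everything above 2 dBV is held at the ceiling.
Output gain then adds 3 dB: 2 + 3 = 5 dBV.

5 dBV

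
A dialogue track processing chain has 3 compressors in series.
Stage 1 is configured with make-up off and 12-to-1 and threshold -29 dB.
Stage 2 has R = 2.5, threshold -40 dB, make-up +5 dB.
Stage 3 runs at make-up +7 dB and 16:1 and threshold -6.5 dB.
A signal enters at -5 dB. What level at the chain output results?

-22.8 dB

Stage 1: overshoot 24 dB → 24/12 = 2 dB → -27 dB.
Stage 2: -27 dB is 13 dB over -40 dB; at 2.5:1 that becomes 5.2 dB over, giving -34.8 dB; +5 dB make-up → -29.8 dB.
Stage 3: -29.8 dB ≤ -6.5 dB, so stage 3 doesn't engage; make-up brings it to -22.8 dB.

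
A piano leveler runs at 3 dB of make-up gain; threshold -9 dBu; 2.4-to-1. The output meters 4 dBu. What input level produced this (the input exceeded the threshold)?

Stripping the +3 dB make-up gives 1 dBu at the gain stage.
That's 10 dB above the -9 dBu threshold.
Undo the ratio: input overshoot = 10 × 2.4 = 24 dB, giving input = 15 dBu.

15 dBu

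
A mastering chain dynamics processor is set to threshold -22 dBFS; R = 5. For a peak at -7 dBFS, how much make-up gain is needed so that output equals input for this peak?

Overshoot 15 dB → 15/5 = 3 dB after compression, so the compressed level is -22 + 3 = -19 dBFS.
Make-up = target − compressed = -7 − (-19) = 12 dB.

12 dB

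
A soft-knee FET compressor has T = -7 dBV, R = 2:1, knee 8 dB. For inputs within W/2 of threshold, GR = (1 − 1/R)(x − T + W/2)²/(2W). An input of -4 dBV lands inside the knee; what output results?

-5.53125 dBV

x − T + W/2 = -4 − (-7) + 4 = 7.
GR = (1 − 1/2) × 7² / 16 = 0.5 × 49 / 16 = 1.53125 dB.
Output = -4 − 1.53125 = -5.53125 dBV.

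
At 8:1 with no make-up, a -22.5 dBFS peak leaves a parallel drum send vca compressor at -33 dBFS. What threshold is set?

-34.5 dBFS

Let T be the threshold. Output overshoot = (input overshoot)/R, so -33 − T = (-22.5 − T)/8.
8·(-33 − T) = -22.5 − T → 7·T = -264 − (-22.5) = -241.5.
T = -241.5/7 = -34.5 dBFS.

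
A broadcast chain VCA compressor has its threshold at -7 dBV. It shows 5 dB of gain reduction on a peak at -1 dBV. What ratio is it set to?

6:1

Input overshoot = -1 − (-7) = 6 dB.
Output overshoot = 6 − 5 = 1 dB.
Ratio = input overshoot / output overshoot = 6 / 1 = 6.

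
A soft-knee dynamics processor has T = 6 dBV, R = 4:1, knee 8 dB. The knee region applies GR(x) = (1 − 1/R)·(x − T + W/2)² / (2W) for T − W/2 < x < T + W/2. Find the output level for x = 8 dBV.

6.3125 dBV

x − T + W/2 = 8 − 6 + 4 = 6.
GR = (1 − 1/4) × 6² / 16 = 0.75 × 36 / 16 = 1.6875 dB.
Output = 8 − 1.6875 = 6.3125 dBV.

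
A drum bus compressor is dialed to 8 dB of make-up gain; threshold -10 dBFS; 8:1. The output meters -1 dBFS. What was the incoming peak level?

-2 dBFS

Remove make-up: -1 − 8 = -9 dBFS.
That's 1 dB above the -10 dBFS threshold.
Undo the ratio: input overshoot = 1 × 8 = 8 dB, giving input = -2 dBFS.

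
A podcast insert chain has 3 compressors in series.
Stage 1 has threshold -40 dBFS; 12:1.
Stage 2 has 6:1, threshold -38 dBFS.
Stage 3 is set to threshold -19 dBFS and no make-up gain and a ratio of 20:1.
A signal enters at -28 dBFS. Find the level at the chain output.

Stage 1: -28 dBFS is 12 dB over -40 dBFS; at 12:1 that becomes 1 dB over, giving -39 dBFS.
Stage 2: -39 dBFS is at or below the -38 dBFS threshold — no compression; output -39 dBFS.
Stage 3: -39 dBFS is at or below the -19 dBFS threshold — no compression; output -39 dBFS.

-39 dBFS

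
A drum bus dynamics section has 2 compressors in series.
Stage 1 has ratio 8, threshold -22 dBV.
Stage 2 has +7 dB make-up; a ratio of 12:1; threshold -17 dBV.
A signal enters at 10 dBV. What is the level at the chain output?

Stage 1: 32 dB above -22 dBV, reduced 8:1 to 4 dB above → -18 dBV.
Stage 2: -18 dBV is at or below the -17 dBV threshold — no compression; make-up brings it to -11 dBV.

-11 dBV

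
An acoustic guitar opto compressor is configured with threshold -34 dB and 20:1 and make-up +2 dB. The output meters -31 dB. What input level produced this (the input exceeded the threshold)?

Before make-up, the level was -31 − 2 = -33 dB.
Post-compression overshoot = -33 − (-34) = 1 dB.
Input overshoot = R × output overshoot = 20 dB → input = -34 + 20 = -14 dB.

-14 dB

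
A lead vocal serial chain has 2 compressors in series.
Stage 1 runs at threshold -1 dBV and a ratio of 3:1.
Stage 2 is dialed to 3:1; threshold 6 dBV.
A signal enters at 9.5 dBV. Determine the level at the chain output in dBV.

Stage 1: 9.5 dBV is 10.5 dB over -1 dBV; at 3:1 that becomes 3.5 dB over, giving 2.5 dBV.
Stage 2: 2.5 dBV is at or below the 6 dBV threshold — no compression; output 2.5 dBV.

2.5 dBV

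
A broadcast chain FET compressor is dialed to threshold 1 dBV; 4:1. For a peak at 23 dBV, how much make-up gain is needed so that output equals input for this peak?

The peak compresses to 1 + 22/4 = 6.5 dBV.
To reach 23 dBV requires 23 − 6.5 = 16.5 dB of make-up.

16.5 dB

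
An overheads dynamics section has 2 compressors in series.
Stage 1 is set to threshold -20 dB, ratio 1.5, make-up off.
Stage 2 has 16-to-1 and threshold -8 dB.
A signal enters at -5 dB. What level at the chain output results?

Stage 1: -5 dB is 15 dB over -20 dB; at 1.5:1 that becomes 10 dB over, giving -10 dB.
Stage 2: below threshold (-10 ≤ -8); passes unchanged; output -10 dB.

-10 dB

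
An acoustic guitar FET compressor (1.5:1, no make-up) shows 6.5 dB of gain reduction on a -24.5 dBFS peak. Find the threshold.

-44 dBFS

Input is 19.5 dB above T (since output overshoot × R = input overshoot: (-31 − T)·1.5 = -24.5 − T gives T = -44 dBFS).
Check: -44 + (-24.5 − (-44))/1.5 = -44 + 13 = -31 dBFS. ✓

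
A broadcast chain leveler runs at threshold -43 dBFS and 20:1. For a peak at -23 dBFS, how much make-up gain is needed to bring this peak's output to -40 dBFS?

2 dB

The peak compresses to -43 + 20/20 = -42 dBFS.
To reach -40 dBFS requires -40 − (-42) = 2 dB of make-up.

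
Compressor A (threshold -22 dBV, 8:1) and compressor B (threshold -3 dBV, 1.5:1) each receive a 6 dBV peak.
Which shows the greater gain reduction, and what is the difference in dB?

A: GR = 28 − 28/8 = 24.5 dB.
B: GR = 9 − 9/1.5 = 3 dB.
A applies 21.5 dB more gain reduction.

A, by 21.5 dB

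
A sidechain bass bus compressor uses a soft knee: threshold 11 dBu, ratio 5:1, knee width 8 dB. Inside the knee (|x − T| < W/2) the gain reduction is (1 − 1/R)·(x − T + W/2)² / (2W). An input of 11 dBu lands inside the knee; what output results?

10.2 dBu

x − T + W/2 = 11 − 11 + 4 = 4.
GR = (1 − 1/5) × 4² / 16 = 0.8 × 16 / 16 = 0.8 dB.
Output = 11 − 0.8 = 10.2 dBu.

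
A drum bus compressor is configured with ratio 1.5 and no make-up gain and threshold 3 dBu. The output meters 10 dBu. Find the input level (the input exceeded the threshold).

The compressed level sits 10 − 3 = 7 dB over threshold.
Undo the ratio: input overshoot = 7 × 1.5 = 10.5 dB, giving input = 13.5 dBu.

13.5 dBu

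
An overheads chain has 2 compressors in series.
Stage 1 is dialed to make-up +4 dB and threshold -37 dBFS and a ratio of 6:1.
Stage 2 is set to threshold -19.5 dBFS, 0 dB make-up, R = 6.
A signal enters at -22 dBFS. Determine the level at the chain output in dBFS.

-30.5 dBFS

Stage 1: 15 dB above -37 dBFS, reduced 6:1 to 2.5 dB above → -34.5 dBFS; +4 dB make-up → -30.5 dBFS.
Stage 2: -30.5 dBFS ≤ -19.5 dBFS, so stage 2 doesn't engage; output -30.5 dBFS.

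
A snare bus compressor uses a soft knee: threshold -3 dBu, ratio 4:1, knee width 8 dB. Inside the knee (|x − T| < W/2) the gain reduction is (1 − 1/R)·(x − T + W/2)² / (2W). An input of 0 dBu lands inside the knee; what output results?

x − T + W/2 = 0 − (-3) + 4 = 7.
GR = (1 − 1/4) × 7² / 16 = 0.75 × 49 / 16 = 2.296875 dB.
Output = 0 − 2.296875 = -2.296875 dBu.

-2.296875 dBu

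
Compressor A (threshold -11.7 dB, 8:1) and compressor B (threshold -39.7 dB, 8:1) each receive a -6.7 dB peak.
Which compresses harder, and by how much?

A: overshoot 5 dB → output overshoot 0.625 dB → GR 4.375 dB.
B: overshoot 33 dB → output overshoot 4.125 dB → GR 28.875 dB.
B reduces 24.5 dB more.

B, by 24.5 dB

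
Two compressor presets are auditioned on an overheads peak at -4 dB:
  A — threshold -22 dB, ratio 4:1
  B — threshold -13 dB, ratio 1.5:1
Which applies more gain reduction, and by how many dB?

A: GR = 18 − 18/4 = 13.5 dB.
B: GR = 9 − 9/1.5 = 3 dB.
Difference: 10.5 dB in favour of A.

A, by 10.5 dB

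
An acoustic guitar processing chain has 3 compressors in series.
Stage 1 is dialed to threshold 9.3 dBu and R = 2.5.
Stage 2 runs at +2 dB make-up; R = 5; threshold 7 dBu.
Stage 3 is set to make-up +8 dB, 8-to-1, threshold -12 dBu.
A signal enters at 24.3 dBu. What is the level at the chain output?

-1.1675 dBu

Stage 1: 15 dB above 9.3 dBu, reduced 2.5:1 to 6 dB above → 15.3 dBu.
Stage 2: overshoot 8.3 dB → 8.3/5 = 1.66 dB → 8.66 dBu; +2 dB make-up → 10.66 dBu.
Stage 3: 22.66 dB above -12 dBu, reduced 8:1 to 2.8325 dB above → -9.1675 dBu; +8 dB make-up → -1.1675 dBu.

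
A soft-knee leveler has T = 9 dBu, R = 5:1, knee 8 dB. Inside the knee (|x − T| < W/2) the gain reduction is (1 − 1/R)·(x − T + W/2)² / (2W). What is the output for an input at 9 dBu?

x − T + W/2 = 9 − 9 + 4 = 4.
GR = (1 − 1/5) × 4² / 16 = 0.8 × 16 / 16 = 0.8 dB.
Output = 9 − 0.8 = 8.2 dBu.

8.2 dBu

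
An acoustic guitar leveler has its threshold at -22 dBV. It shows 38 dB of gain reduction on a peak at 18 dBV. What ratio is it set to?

20:1

Input overshoot = 18 − (-22) = 40 dB.
Output overshoot = 40 − 38 = 2 dB.
Ratio = input overshoot / output overshoot = 40 / 2 = 20.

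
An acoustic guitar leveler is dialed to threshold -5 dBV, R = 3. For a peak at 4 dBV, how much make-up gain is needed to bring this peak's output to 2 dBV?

The peak compresses to -5 + 9/3 = -2 dBV.
To reach 2 dBV requires 2 − (-2) = 4 dB of make-up.

4 dB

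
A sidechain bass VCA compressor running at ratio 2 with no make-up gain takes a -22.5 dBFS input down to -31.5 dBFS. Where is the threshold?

Let T be the threshold. Output overshoot = (input overshoot)/R, so -31.5 − T = (-22.5 − T)/2.
2·(-31.5 − T) = -22.5 − T → 1·T = -63 − (-22.5) = -40.5.
T = -40.5/1 = -40.5 dBFS.

-40.5 dBFS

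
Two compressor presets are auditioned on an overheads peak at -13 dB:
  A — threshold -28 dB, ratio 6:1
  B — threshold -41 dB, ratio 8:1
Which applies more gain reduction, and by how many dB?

B, by 12 dB

A: overshoot 15 dB → output overshoot 2.5 dB → GR 12.5 dB.
B: overshoot 28 dB → output overshoot 3.5 dB → GR 24.5 dB.
Difference: 12 dB in favour of B.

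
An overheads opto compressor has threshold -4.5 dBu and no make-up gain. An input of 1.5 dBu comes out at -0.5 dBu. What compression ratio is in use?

Input overshoot = 1.5 − (-4.5) = 6 dB; output overshoot = -0.5 − (-4.5) = 4 dB.
Ratio = 6 / 4 = 1.5.

1.5:1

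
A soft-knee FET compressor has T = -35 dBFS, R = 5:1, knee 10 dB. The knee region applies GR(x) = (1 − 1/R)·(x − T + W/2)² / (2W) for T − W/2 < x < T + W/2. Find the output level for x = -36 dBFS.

x − T + W/2 = -36 − (-35) + 5 = 4.
GR = (1 − 1/5) × 4² / 20 = 0.8 × 16 / 20 = 0.64 dB.
Output = -36 − 0.64 = -36.64 dBFS.

-36.64 dBFS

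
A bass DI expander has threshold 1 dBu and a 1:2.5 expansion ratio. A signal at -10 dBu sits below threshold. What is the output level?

Undershoot = 1 − (-10) = 11 dB.
At 1:2.5, that expands to 27.5 dB under threshold.
Output = 1 − 27.5 = -26.5 dBu.

-26.5 dBu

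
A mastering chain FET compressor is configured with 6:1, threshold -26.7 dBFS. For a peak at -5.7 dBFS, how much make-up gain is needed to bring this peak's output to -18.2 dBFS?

5 dB

Without make-up, output = threshold + overshoot/6 = -26.7 + 3.5 = -23.2 dBFS.
Gap to target: 5 dB.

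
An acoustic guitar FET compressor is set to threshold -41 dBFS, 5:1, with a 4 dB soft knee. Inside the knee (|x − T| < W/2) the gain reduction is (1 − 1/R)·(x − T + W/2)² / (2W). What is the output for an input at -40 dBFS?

-40.9 dBFS

x − T + W/2 = -40 − (-41) + 2 = 3.
GR = (1 − 1/5) × 3² / 8 = 0.8 × 9 / 8 = 0.9 dB.
Output = -40 − 0.9 = -40.9 dBFS.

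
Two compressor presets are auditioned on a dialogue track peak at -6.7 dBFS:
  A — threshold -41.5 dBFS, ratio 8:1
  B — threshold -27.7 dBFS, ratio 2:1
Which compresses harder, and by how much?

A, by 19.95 dB

A: GR = 34.8 − 34.8/8 = 30.45 dB.
B: GR = 21 − 21/2 = 10.5 dB.
A reduces 19.95 dB more.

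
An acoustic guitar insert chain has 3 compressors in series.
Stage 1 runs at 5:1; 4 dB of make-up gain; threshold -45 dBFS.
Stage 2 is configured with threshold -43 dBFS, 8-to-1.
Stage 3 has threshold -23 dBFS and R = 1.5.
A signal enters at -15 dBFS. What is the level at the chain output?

Stage 1: 30 dB above -45 dBFS, reduced 5:1 to 6 dB above → -39 dBFS; +4 dB make-up → -35 dBFS.
Stage 2: 8 dB above -43 dBFS, reduced 8:1 to 1 dB above → -42 dBFS.
Stage 3: below threshold (-42 ≤ -23); passes unchanged; output -42 dBFS.

-42 dBFS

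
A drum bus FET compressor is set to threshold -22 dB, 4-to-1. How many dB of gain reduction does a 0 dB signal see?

16.5 dB

0 dB exceeds the threshold by 22 dB.
At 4:1, output sits 22/4 = 5.5 dB above threshold.
So the signal is attenuated by 22 − 5.5 = 16.5 dB.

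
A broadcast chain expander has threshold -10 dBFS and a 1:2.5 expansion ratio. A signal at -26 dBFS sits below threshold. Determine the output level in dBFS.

-50 dBFS

The input is 16 dB below the -10 dBFS threshold.
A 1:2.5 expander multiplies undershoot by 2.5: 16 × 2.5 = 40 dB below threshold.
Output = -10 − 40 = -50 dBFS.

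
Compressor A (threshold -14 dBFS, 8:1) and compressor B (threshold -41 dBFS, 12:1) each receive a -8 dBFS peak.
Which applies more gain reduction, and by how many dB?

B, by 25 dB

A: GR = 6 − 6/8 = 5.25 dB.
B: GR = 33 − 33/12 = 30.25 dB.
B applies 25 dB more gain reduction.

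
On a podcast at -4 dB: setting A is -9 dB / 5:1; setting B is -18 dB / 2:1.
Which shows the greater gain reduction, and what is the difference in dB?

B, by 3 dB

A: GR = 5 − 5/5 = 4 dB.
B: GR = 14 − 14/2 = 7 dB.
Difference: 3 dB in favour of B.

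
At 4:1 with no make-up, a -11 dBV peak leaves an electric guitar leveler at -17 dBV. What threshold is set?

Let T be the threshold. Output overshoot = (input overshoot)/R, so -17 − T = (-11 − T)/4.
4·(-17 − T) = -11 − T → 3·T = -68 − (-11) = -57.
T = -57/3 = -19 dBV.

-19 dBV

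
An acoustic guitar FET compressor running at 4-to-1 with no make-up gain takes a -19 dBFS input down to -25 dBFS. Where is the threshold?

-27 dBFS

Let T be the threshold. Output overshoot = (input overshoot)/R, so -25 − T = (-19 − T)/4.
4·(-25 − T) = -19 − T → 3·T = -100 − (-19) = -81.
T = -81/3 = -27 dBFS.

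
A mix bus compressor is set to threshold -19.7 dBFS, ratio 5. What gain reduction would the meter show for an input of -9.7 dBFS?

8 dB

Overshoot = -9.7 − (-19.7) = 10 dB.
A 5:1 ratio leaves 2 dB of that excess.
GR = overshoot in − overshoot out = 10 − 2 = 8 dB.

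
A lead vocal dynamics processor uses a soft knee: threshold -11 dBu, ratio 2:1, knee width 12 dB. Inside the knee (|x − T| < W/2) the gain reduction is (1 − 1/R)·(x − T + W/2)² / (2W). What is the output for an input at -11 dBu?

x − T + W/2 = -11 − (-11) + 6 = 6.
GR = (1 − 1/2) × 6² / 24 = 0.5 × 36 / 24 = 0.75 dB.
Output = -11 − 0.75 = -11.75 dBu.

-11.75 dBu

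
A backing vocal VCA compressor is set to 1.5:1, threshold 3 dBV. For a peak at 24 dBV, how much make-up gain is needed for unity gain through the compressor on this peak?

7 dB

Overshoot 21 dB → 21/1.5 = 14 dB after compression, so the compressed level is 3 + 14 = 17 dBV.
Make-up = target − compressed = 24 − 17 = 7 dB.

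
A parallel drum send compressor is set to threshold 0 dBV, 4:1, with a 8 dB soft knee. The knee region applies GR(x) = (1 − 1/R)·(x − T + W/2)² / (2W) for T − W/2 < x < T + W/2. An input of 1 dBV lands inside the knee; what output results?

-0.171875 dBV

x − T + W/2 = 1 − 0 + 4 = 5.
GR = (1 − 1/4) × 5² / 16 = 0.75 × 25 / 16 = 1.171875 dB.
Output = 1 − 1.171875 = -0.171875 dBV.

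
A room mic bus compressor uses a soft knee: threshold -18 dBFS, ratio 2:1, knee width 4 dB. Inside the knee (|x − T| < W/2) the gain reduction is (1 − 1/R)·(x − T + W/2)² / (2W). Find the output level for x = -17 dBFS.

-17.5625 dBFS

x − T + W/2 = -17 − (-18) + 2 = 3.
GR = (1 − 1/2) × 3² / 8 = 0.5 × 9 / 8 = 0.5625 dB.
Output = -17 − 0.5625 = -17.5625 dBFS.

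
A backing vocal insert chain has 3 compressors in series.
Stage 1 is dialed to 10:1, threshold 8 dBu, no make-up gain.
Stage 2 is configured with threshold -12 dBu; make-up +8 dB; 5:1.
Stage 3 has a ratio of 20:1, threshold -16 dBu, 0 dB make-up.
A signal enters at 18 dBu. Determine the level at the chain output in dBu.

Stage 1: 10 dB above 8 dBu, reduced 10:1 to 1 dB above → 9 dBu.
Stage 2: 21 dB above -12 dBu, reduced 5:1 to 4.2 dB above → -7.8 dBu; +8 dB make-up → 0.2 dBu.
Stage 3: 0.2 dBu is 16.2 dB over -16 dBu; at 20:1 that becomes 0.81 dB over, giving -15.19 dBu.

-15.19 dBu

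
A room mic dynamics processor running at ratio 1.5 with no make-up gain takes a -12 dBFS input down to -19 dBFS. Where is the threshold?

Input is 21 dB above T (since output overshoot × R = input overshoot: (-19 − T)·1.5 = -12 − T gives T = -33 dBFS).
Check: -33 + (-12 − (-33))/1.5 = -33 + 14 = -19 dBFS. ✓

-33 dBFS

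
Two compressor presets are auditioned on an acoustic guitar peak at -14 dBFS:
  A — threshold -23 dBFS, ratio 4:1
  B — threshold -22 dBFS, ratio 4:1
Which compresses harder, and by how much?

A, by 0.75 dB

A: GR = 9 − 9/4 = 6.75 dB.
B: GR = 8 − 8/4 = 6 dB.
A reduces 0.75 dB more.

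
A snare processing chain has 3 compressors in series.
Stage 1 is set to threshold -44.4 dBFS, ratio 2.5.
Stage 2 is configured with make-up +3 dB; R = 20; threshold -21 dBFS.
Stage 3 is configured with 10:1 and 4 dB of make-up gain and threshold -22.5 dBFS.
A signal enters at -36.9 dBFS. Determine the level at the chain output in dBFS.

Stage 1: 7.5 dB above -44.4 dBFS, reduced 2.5:1 to 3 dB above → -41.4 dBFS.
Stage 2: below threshold (-41.4 ≤ -21); passes unchanged; make-up brings it to -38.4 dBFS.
Stage 3: -38.4 dBFS ≤ -22.5 dBFS, so stage 3 doesn't engage; make-up brings it to -34.4 dBFS.

-34.4 dBFS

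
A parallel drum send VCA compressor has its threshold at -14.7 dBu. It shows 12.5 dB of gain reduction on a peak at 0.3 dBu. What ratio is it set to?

6:1

Input overshoot = 0.3 − (-14.7) = 15 dB.
Output overshoot = 15 − 12.5 = 2.5 dB.
Ratio = input overshoot / output overshoot = 15 / 2.5 = 6.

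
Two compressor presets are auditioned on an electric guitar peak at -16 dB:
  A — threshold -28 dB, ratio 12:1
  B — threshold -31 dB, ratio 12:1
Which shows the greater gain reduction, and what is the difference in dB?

B, by 2.75 dB

A: overshoot 12 dB → output overshoot 1 dB → GR 11 dB.
B: overshoot 15 dB → output overshoot 1.25 dB → GR 13.75 dB.
B applies 2.75 dB more gain reduction.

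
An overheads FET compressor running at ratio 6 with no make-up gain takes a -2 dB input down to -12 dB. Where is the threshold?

Gain reduction = -2 − (-12) = 10 dB; output overshoot = GR / (R − 1) = 10 / 5 = 2 dB.
Threshold = output − output overshoot = -12 − 2 = -14 dB.

-14 dB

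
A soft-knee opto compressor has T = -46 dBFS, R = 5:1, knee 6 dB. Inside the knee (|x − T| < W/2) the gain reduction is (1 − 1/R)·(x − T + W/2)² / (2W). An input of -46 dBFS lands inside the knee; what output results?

-46.6 dBFS

x − T + W/2 = -46 − (-46) + 3 = 3.
GR = (1 − 1/5) × 3² / 12 = 0.8 × 9 / 12 = 0.6 dB.
Output = -46 − 0.6 = -46.6 dBFS.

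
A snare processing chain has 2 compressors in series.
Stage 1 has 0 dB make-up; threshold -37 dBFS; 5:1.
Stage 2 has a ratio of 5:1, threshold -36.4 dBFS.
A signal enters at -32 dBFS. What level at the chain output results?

Stage 1: -32 dBFS is 5 dB over -37 dBFS; at 5:1 that becomes 1 dB over, giving -36 dBFS.
Stage 2: overshoot 0.4 dB → 0.4/5 = 0.08 dB → -36.32 dBFS.

-36.32 dBFS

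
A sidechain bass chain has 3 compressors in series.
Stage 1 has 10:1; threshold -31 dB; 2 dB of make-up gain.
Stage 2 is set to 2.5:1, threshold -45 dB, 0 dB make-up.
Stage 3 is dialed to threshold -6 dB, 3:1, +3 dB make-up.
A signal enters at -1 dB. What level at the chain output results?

Stage 1: -1 dB is 30 dB over -31 dB; at 10:1 that becomes 3 dB over, giving -28 dB; +2 dB make-up → -26 dB.
Stage 2: -26 dB is 19 dB over -45 dB; at 2.5:1 that becomes 7.6 dB over, giving -37.4 dB.
Stage 3: below threshold (-37.4 ≤ -6); passes unchanged; make-up brings it to -34.4 dB.

-34.4 dB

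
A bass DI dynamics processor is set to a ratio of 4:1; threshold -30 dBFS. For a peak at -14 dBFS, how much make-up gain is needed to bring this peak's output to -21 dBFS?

5 dB

Without make-up, output = threshold + overshoot/4 = -30 + 4 = -26 dBFS.
Gap to target: 5 dB.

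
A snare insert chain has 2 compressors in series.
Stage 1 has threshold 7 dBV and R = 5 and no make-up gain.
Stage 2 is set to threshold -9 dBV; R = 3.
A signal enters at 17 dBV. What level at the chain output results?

-3 dBV

Stage 1: 17 dBV is 10 dB over 7 dBV; at 5:1 that becomes 2 dB over, giving 9 dBV.
Stage 2: 9 dBV is 18 dB over -9 dBV; at 3:1 that becomes 6 dB over, giving -3 dBV.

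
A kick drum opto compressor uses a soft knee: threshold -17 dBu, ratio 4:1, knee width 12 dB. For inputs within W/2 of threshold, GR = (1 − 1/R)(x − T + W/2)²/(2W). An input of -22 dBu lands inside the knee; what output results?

-22.03125 dBu

x − T + W/2 = -22 − (-17) + 6 = 1.
GR = (1 − 1/4) × 1² / 24 = 0.75 × 1 / 24 = 0.03125 dB.
Output = -22 − 0.03125 = -22.03125 dBu.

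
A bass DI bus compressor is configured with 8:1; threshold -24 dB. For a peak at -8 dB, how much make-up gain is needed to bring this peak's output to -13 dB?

The peak compresses to -24 + 16/8 = -22 dB.
To reach -13 dB requires -13 − (-22) = 9 dB of make-up.

9 dB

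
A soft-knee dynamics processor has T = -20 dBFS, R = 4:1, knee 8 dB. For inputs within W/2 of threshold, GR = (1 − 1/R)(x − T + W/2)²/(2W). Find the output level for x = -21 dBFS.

x − T + W/2 = -21 − (-20) + 4 = 3.
GR = (1 − 1/4) × 3² / 16 = 0.75 × 9 / 16 = 0.421875 dB.
Output = -21 − 0.421875 = -21.421875 dBFS.

-21.421875 dBFS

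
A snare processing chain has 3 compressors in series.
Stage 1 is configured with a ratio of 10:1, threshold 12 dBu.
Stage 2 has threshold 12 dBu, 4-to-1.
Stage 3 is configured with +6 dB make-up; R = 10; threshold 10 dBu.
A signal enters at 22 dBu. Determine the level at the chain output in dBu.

Stage 1: overshoot 10 dB → 10/10 = 1 dB → 13 dBu.
Stage 2: overshoot 1 dB → 1/4 = 0.25 dB → 12.25 dBu.
Stage 3: 2.25 dB above 10 dBu, reduced 10:1 to 0.225 dB above → 10.225 dBu; +6 dB make-up → 16.225 dBu.

16.225 dBu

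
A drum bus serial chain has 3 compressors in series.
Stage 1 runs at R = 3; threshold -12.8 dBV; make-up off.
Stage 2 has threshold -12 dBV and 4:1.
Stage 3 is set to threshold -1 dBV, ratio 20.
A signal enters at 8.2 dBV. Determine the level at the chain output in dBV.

Stage 1: 21 dB above -12.8 dBV, reduced 3:1 to 7 dB above → -5.8 dBV.
Stage 2: -5.8 dBV is 6.2 dB over -12 dBV; at 4:1 that becomes 1.55 dB over, giving -10.45 dBV.
Stage 3: -10.45 dBV ≤ -1 dBV, so stage 3 doesn't engage; output -10.45 dBV.

-10.45 dBV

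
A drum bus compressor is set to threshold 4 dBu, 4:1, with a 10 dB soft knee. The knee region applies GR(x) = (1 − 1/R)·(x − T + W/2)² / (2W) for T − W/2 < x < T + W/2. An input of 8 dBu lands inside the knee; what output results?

4.9625 dBu

x − T + W/2 = 8 − 4 + 5 = 9.
GR = (1 − 1/4) × 9² / 20 = 0.75 × 81 / 20 = 3.0375 dB.
Output = 8 − 3.0375 = 4.9625 dBu.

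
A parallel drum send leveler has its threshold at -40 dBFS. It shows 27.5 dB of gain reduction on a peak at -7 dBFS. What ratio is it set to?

Input overshoot = -7 − (-40) = 33 dB.
Output overshoot = 33 − 27.5 = 5.5 dB.
Ratio = input overshoot / output overshoot = 33 / 5.5 = 6.

6:1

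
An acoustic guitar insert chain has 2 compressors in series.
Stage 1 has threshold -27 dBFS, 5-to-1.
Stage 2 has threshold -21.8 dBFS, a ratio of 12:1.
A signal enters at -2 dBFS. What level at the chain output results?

-22 dBFS

Stage 1: -2 dBFS is 25 dB over -27 dBFS; at 5:1 that becomes 5 dB over, giving -22 dBFS.
Stage 2: below threshold (-22 ≤ -21.8); passes unchanged; output -22 dBFS.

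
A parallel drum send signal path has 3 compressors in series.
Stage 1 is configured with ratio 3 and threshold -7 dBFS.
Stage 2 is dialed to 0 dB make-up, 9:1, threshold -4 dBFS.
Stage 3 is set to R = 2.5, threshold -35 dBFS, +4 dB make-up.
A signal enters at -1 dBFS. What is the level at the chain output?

-19 dBFS

Stage 1: 6 dB above -7 dBFS, reduced 3:1 to 2 dB above → -5 dBFS.
Stage 2: -5 dBFS is at or below the -4 dBFS threshold — no compression; output -5 dBFS.
Stage 3: overshoot 30 dB → 30/2.5 = 12 dB → -23 dBFS; +4 dB make-up → -19 dBFS.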